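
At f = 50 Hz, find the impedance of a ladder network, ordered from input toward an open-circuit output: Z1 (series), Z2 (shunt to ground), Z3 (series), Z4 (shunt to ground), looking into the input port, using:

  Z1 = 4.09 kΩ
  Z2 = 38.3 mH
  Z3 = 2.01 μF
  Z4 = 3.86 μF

Step 1 — Angular frequency: ω = 2π·f = 2π·50 = 314.2 rad/s.
Step 2 — Component impedances:
  Z1: Z = R = 4090 Ω
  Z2: Z = jωL = j·314.2·0.0383 = 0 + j12.03 Ω
  Z3: Z = 1/(jωC) = -j/(ω·C) = 0 - j1584 Ω
  Z4: Z = 1/(jωC) = -j/(ω·C) = 0 - j824.6 Ω
Step 3 — Ladder network (open output): work backward from the far end, alternating series and parallel combinations. Z_in = 4090 + j12.09 Ω = 4090∠0.2° Ω.

Z = 4090 + j12.09 Ω = 4090∠0.2° Ω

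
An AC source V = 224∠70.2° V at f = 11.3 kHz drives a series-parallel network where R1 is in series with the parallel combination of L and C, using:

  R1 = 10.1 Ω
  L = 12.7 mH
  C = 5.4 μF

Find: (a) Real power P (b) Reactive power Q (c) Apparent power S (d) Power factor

Step 1 — Angular frequency: ω = 2π·f = 2π·1.13e+04 = 7.1e+04 rad/s.
Step 2 — Component impedances:
  R1: Z = R = 10.1 Ω
  L: Z = jωL = j·7.1e+04·0.0127 = 0 + j901.7 Ω
  C: Z = 1/(jωC) = -j/(ω·C) = 0 - j2.608 Ω
Step 3 — Parallel branch: L || C = 1/(1/L + 1/C) = 0 - j2.616 Ω.
Step 4 — Series with R1: Z_total = R1 + (L || C) = 10.1 - j2.616 Ω = 10.43∠-14.5° Ω.
Step 5 — Source phasor: V = 224∠70.2° V = 75.88 + j210.8 V.
Step 6 — Current: I = V / Z = 1.976 + j21.38 A = 21.47∠84.7° A.
Step 7 — Complex power: S = V·I* = 4656 - j1206 VA.
Step 8 — Real power: P = Re(S) = 4656 W.
Step 9 — Reactive power: Q = Im(S) = -1206 VAR.
Step 10 — Apparent power: |S| = 4809 VA.
Step 11 — Power factor: PF = P/|S| = 0.9681 (leading).

(a) P = 4656 W  (b) Q = -1206 VAR  (c) S = 4809 VA  (d) PF = 0.9681 (leading)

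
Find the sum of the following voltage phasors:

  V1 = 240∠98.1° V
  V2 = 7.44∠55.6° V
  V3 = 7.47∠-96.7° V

Step 1 — Convert each phasor to rectangular form:
  V1 = 240·(cos(98.1°) + j·sin(98.1°)) = -33.82 + j237.6 V
  V2 = 7.44·(cos(55.6°) + j·sin(55.6°)) = 4.203 + j6.139 V
  V3 = 7.47·(cos(-96.7°) + j·sin(-96.7°)) = -0.8715 - j7.419 V
Step 2 — Sum components: V_total = -30.48 + j236.3 V.
Step 3 — Convert to polar: |V_total| = 238.3 V, ∠V_total = 97.4°.

V_total = 238.3∠97.4° V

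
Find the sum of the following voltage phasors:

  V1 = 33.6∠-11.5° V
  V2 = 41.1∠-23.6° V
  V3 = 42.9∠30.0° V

Step 1 — Convert each phasor to rectangular form:
  V1 = 33.6·(cos(-11.5°) + j·sin(-11.5°)) = 32.93 - j6.699 V
  V2 = 41.1·(cos(-23.6°) + j·sin(-23.6°)) = 37.66 - j16.45 V
  V3 = 42.9·(cos(30.0°) + j·sin(30.0°)) = 37.15 + j21.45 V
Step 2 — Sum components: V_total = 107.7 - j1.703 V.
Step 3 — Convert to polar: |V_total| = 107.8 V, ∠V_total = -0.9°.

V_total = 107.8∠-0.9° V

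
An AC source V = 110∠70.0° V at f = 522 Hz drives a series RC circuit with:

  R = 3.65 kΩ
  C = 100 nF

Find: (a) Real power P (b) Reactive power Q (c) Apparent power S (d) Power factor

Step 1 — Angular frequency: ω = 2π·f = 2π·522 = 3280 rad/s.
Step 2 — Component impedances:
  R: Z = R = 3650 Ω
  C: Z = 1/(jωC) = -j/(ω·C) = 0 - j3049 Ω
Step 3 — Series combination: Z_total = R + C = 3650 - j3049 Ω = 4756∠-39.9° Ω.
Step 4 — Source phasor: V = 110∠70.0° V = 37.62 + j103.4 V.
Step 5 — Current: I = V / Z = -0.007862 + j0.02175 A = 0.02313∠109.9° A.
Step 6 — Complex power: S = V·I* = 1.953 - j1.631 VA.
Step 7 — Real power: P = Re(S) = 1.953 W.
Step 8 — Reactive power: Q = Im(S) = -1.631 VAR.
Step 9 — Apparent power: |S| = 2.544 VA.
Step 10 — Power factor: PF = P/|S| = 0.7675 (leading).

(a) P = 1.953 W  (b) Q = -1.631 VAR  (c) S = 2.544 VA  (d) PF = 0.7675 (leading)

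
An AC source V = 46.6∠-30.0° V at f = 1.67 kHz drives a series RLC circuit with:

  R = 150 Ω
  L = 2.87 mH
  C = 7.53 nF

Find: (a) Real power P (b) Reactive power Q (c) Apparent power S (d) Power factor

Step 1 — Angular frequency: ω = 2π·f = 2π·1670 = 1.049e+04 rad/s.
Step 2 — Component impedances:
  R: Z = R = 150 Ω
  L: Z = jωL = j·1.049e+04·0.00287 = 0 + j30.11 Ω
  C: Z = 1/(jωC) = -j/(ω·C) = 0 - j1.266e+04 Ω
Step 3 — Series combination: Z_total = R + L + C = 150 - j1.263e+04 Ω = 1.263e+04∠-89.3° Ω.
Step 4 — Source phasor: V = 46.6∠-30.0° V = 40.36 - j23.3 V.
Step 5 — Current: I = V / Z = 0.001883 + j0.003174 A = 0.00369∠59.3° A.
Step 6 — Complex power: S = V·I* = 0.002043 - j0.172 VA.
Step 7 — Real power: P = Re(S) = 0.002043 W.
Step 8 — Reactive power: Q = Im(S) = -0.172 VAR.
Step 9 — Apparent power: |S| = 0.172 VA.
Step 10 — Power factor: PF = P/|S| = 0.01188 (leading).

(a) P = 0.002043 W  (b) Q = -0.172 VAR  (c) S = 0.172 VA  (d) PF = 0.01188 (leading)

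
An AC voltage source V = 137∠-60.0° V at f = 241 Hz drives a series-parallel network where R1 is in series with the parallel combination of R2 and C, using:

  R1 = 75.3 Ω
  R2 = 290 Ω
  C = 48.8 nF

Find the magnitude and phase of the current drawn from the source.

Step 1 — Angular frequency: ω = 2π·f = 2π·241 = 1514 rad/s.
Step 2 — Component impedances:
  R1: Z = R = 75.3 Ω
  R2: Z = R = 290 Ω
  C: Z = 1/(jωC) = -j/(ω·C) = 0 - j1.353e+04 Ω
Step 3 — Parallel branch: R2 || C = 1/(1/R2 + 1/C) = 289.9 - j6.212 Ω.
Step 4 — Series with R1: Z_total = R1 + (R2 || C) = 365.2 - j6.212 Ω = 365.2∠-1.0° Ω.
Step 5 — Source phasor: V = 137∠-60.0° V = 68.5 - j118.6 V.
Step 6 — Ohm's law: I = V / Z_total = (68.5 - j118.6) / (365.2 - j6.212) = 0.1931 - j0.3216 A.
Step 7 — Convert to polar: |I| = 0.3751 A, ∠I = -59.0°.

I = 0.3751∠-59.0° A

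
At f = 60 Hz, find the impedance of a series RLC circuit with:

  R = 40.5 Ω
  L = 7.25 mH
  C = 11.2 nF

Step 1 — Angular frequency: ω = 2π·f = 2π·60 = 377 rad/s.
Step 2 — Component impedances:
  R: Z = R = 40.5 Ω
  L: Z = jωL = j·377·0.00725 = 0 + j2.733 Ω
  C: Z = 1/(jωC) = -j/(ω·C) = 0 - j2.368e+05 Ω
Step 3 — Series combination: Z_total = R + L + C = 40.5 - j2.368e+05 Ω = 2.368e+05∠-90.0° Ω.

Z = 40.5 - j2.368e+05 Ω = 2.368e+05∠-90.0° Ω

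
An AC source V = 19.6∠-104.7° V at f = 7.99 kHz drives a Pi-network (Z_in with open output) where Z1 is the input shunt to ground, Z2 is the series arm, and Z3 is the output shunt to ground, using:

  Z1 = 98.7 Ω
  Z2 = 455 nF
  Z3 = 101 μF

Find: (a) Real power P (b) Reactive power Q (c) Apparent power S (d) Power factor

Step 1 — Angular frequency: ω = 2π·f = 2π·7990 = 5.02e+04 rad/s.
Step 2 — Component impedances:
  Z1: Z = R = 98.7 Ω
  Z2: Z = 1/(jωC) = -j/(ω·C) = 0 - j43.78 Ω
  Z3: Z = 1/(jωC) = -j/(ω·C) = 0 - j0.1972 Ω
Step 3 — With open output, the series arm Z2 and the output shunt Z3 appear in series to ground: Z2 + Z3 = 0 - j43.98 Ω.
Step 4 — Parallel with input shunt Z1: Z_in = Z1 || (Z2 + Z3) = 16.35 - j36.69 Ω = 40.17∠-66.0° Ω.
Step 5 — Source phasor: V = 19.6∠-104.7° V = -4.974 - j18.96 V.
Step 6 — Current: I = V / Z = 0.3807 - j0.3052 A = 0.4879∠-38.7° A.
Step 7 — Complex power: S = V·I* = 3.892 - j8.736 VA.
Step 8 — Real power: P = Re(S) = 3.892 W.
Step 9 — Reactive power: Q = Im(S) = -8.736 VAR.
Step 10 — Apparent power: |S| = 9.564 VA.
Step 11 — Power factor: PF = P/|S| = 0.407 (leading).

(a) P = 3.892 W  (b) Q = -8.736 VAR  (c) S = 9.564 VA  (d) PF = 0.407 (leading)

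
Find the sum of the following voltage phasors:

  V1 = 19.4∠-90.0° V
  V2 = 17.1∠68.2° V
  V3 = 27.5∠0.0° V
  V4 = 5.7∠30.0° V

Step 1 — Convert each phasor to rectangular form:
  V1 = 19.4·(cos(-90.0°) + j·sin(-90.0°)) = 0 - j19.4 V
  V2 = 17.1·(cos(68.2°) + j·sin(68.2°)) = 6.35 + j15.88 V
  V3 = 27.5·(cos(0.0°) + j·sin(0.0°)) = 27.5 V
  V4 = 5.7·(cos(30.0°) + j·sin(30.0°)) = 4.936 + j2.85 V
Step 2 — Sum components: V_total = 38.79 - j0.6729 V.
Step 3 — Convert to polar: |V_total| = 38.79 V, ∠V_total = -1.0°.

V_total = 38.79∠-1.0° V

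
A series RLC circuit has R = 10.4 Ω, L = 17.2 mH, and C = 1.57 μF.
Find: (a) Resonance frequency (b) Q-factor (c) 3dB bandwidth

Step 1 — Resonance condition Im(Z)=0 gives ω₀ = 1/√(LC).
Step 2 — ω₀ = 1/√(0.0172·1.57e-06) = 6085 rad/s.
Step 3 — f₀ = ω₀/(2π) = 968.5 Hz.
Step 4 — Series Q: Q = ω₀L/R = 6085·0.0172/10.4 = 10.06.
Step 5 — 3dB bandwidth: Δω = ω₀/Q = 604.7 rad/s; BW = Δω/(2π) = 96.23 Hz.

(a) f₀ = 968.5 Hz  (b) Q = 10.06  (c) BW = 96.23 Hz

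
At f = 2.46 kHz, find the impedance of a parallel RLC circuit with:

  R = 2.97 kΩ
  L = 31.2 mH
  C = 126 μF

Step 1 — Angular frequency: ω = 2π·f = 2π·2460 = 1.546e+04 rad/s.
Step 2 — Component impedances:
  R: Z = R = 2970 Ω
  L: Z = jωL = j·1.546e+04·0.0312 = 0 + j482.2 Ω
  C: Z = 1/(jωC) = -j/(ω·C) = 0 - j0.5135 Ω
Step 3 — Parallel combination: 1/Z_total = 1/R + 1/L + 1/C; Z_total = 8.896e-05 - j0.514 Ω = 0.514∠-90.0° Ω.

Z = 8.896e-05 - j0.514 Ω = 0.514∠-90.0° Ω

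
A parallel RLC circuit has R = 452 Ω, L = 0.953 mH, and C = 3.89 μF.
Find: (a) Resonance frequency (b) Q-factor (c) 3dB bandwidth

Step 1 — Resonance: ω₀ = 1/√(LC) = 1/√(0.000953·3.89e-06) = 1.642e+04 rad/s.
Step 2 — f₀ = ω₀/(2π) = 2614 Hz.
Step 3 — Parallel Q: Q = R/(ω₀L) = 452/(1.642e+04·0.000953) = 28.88.
Step 4 — Bandwidth: Δω = ω₀/Q = 568.7 rad/s; BW = Δω/(2π) = 90.52 Hz.

(a) f₀ = 2614 Hz  (b) Q = 28.88  (c) BW = 90.52 Hz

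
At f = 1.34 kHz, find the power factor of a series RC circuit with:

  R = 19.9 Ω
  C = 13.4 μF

Step 1 — Angular frequency: ω = 2π·f = 2π·1340 = 8419 rad/s.
Step 2 — Component impedances:
  R: Z = R = 19.9 Ω
  C: Z = 1/(jωC) = -j/(ω·C) = 0 - j8.864 Ω
Step 3 — Series combination: Z_total = R + C = 19.9 - j8.864 Ω = 21.78∠-24.0° Ω.
Step 4 — Power factor: PF = cos(φ) = Re(Z)/|Z| = 19.9/21.785 = 0.9135.
Step 5 — Type: Im(Z) = -8.864 ⇒ leading (phase φ = -24.0°).

PF = 0.9135 (leading, φ = -24.0°)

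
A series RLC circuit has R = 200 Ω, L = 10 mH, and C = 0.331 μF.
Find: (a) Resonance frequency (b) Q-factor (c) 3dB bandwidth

Step 1 — Resonance: ω₀ = 1/√(LC) = 1/√(0.01·3.31e-07) = 1.738e+04 rad/s.
Step 2 — f₀ = ω₀/(2π) = 2766 Hz.
Step 3 — Series Q: Q = ω₀L/R = 1.738e+04·0.01/200 = 0.8691.
Step 4 — Bandwidth: Δω = ω₀/Q = 2e+04 rad/s; BW = Δω/(2π) = 3183 Hz.

(a) f₀ = 2766 Hz  (b) Q = 0.8691  (c) BW = 3183 Hz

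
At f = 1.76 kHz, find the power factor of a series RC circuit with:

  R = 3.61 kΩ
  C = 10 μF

Step 1 — Angular frequency: ω = 2π·f = 2π·1760 = 1.106e+04 rad/s.
Step 2 — Component impedances:
  R: Z = R = 3610 Ω
  C: Z = 1/(jωC) = -j/(ω·C) = 0 - j9.043 Ω
Step 3 — Series combination: Z_total = R + C = 3610 - j9.043 Ω = 3610∠-0.1° Ω.
Step 4 — Power factor: PF = cos(φ) = Re(Z)/|Z| = 3610/3610 = 1.
Step 5 — Type: Im(Z) = -9.043 ⇒ leading (phase φ = -0.1°).

PF = 1 (leading, φ = -0.1°)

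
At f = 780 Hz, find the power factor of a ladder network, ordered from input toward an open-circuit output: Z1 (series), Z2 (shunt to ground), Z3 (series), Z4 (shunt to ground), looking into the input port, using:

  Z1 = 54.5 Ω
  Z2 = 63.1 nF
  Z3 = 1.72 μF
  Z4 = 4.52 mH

Step 1 — Angular frequency: ω = 2π·f = 2π·780 = 4901 rad/s.
Step 2 — Component impedances:
  Z1: Z = R = 54.5 Ω
  Z2: Z = 1/(jωC) = -j/(ω·C) = 0 - j3234 Ω
  Z3: Z = 1/(jωC) = -j/(ω·C) = 0 - j118.6 Ω
  Z4: Z = jωL = j·4901·0.00452 = 0 + j22.15 Ω
Step 3 — Ladder network (open output): work backward from the far end, alternating series and parallel combinations. Z_in = 54.5 - j93.68 Ω = 108.4∠-59.8° Ω.
Step 4 — Power factor: PF = cos(φ) = Re(Z)/|Z| = 54.5/108.4 = 0.5028.
Step 5 — Type: Im(Z) = -93.68 ⇒ leading (phase φ = -59.8°).

PF = 0.5028 (leading, φ = -59.8°)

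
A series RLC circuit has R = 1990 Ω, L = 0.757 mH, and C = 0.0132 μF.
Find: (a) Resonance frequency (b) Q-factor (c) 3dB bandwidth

Step 1 — Resonance: ω₀ = 1/√(LC) = 1/√(0.000757·1.32e-08) = 3.163e+05 rad/s.
Step 2 — f₀ = ω₀/(2π) = 5.035e+04 Hz.
Step 3 — Series Q: Q = ω₀L/R = 3.163e+05·0.000757/1990 = 0.1203.
Step 4 — Bandwidth: Δω = ω₀/Q = 2.629e+06 rad/s; BW = Δω/(2π) = 4.184e+05 Hz.

(a) f₀ = 5.035e+04 Hz  (b) Q = 0.1203  (c) BW = 4.184e+05 Hz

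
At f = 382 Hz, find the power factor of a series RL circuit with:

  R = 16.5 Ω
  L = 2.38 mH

Step 1 — Angular frequency: ω = 2π·f = 2π·382 = 2400 rad/s.
Step 2 — Component impedances:
  R: Z = R = 16.5 Ω
  L: Z = jωL = j·2400·0.00238 = 0 + j5.712 Ω
Step 3 — Series combination: Z_total = R + L = 16.5 + j5.712 Ω = 17.46∠19.1° Ω.
Step 4 — Power factor: PF = cos(φ) = Re(Z)/|Z| = 16.5/17.46 = 0.945.
Step 5 — Type: Im(Z) = 5.712 ⇒ lagging (phase φ = 19.1°).

PF = 0.945 (lagging, φ = 19.1°)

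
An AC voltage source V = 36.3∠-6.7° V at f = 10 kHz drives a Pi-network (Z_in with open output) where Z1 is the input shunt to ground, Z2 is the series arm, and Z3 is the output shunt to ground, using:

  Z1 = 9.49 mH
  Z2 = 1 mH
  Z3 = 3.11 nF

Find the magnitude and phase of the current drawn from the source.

Step 1 — Angular frequency: ω = 2π·f = 2π·1e+04 = 6.283e+04 rad/s.
Step 2 — Component impedances:
  Z1: Z = jωL = j·6.283e+04·0.00949 = 0 + j596.3 Ω
  Z2: Z = jωL = j·6.283e+04·0.001 = 0 + j62.83 Ω
  Z3: Z = 1/(jωC) = -j/(ω·C) = 0 - j5118 Ω
Step 3 — With open output, the series arm Z2 and the output shunt Z3 appear in series to ground: Z2 + Z3 = 0 - j5055 Ω.
Step 4 — Parallel with input shunt Z1: Z_in = Z1 || (Z2 + Z3) = 0 + j676 Ω = 676∠90.0° Ω.
Step 5 — Source phasor: V = 36.3∠-6.7° V = 36.05 - j4.235 V.
Step 6 — Ohm's law: I = V / Z_total = (36.05 - j4.235) / (0 + j676) = -0.006265 - j0.05333 A.
Step 7 — Convert to polar: |I| = 0.0537 A, ∠I = -96.7°.

I = 0.0537∠-96.7° A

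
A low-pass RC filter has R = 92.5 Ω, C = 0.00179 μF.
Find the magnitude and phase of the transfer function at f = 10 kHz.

Step 1 — Angular frequency: ω = 2π·1e+04 = 6.283e+04 rad/s.
Step 2 — Transfer function: H(jω) = 1/(1 + jωRC).
Step 3 — Denominator: 1 + jωRC = 1 + j·6.283e+04·92.5·1.79e-09 = 1 + j0.0104.
Step 4 — H = 0.9999 - j0.0104.
Step 5 — Magnitude: |H| = 0.9999 (-0.0 dB); phase: φ = -0.6°.

|H| = 0.9999 (-0.0 dB), φ = -0.6°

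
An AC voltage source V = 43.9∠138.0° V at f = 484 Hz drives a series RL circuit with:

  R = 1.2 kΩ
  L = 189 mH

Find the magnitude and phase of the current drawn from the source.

Step 1 — Angular frequency: ω = 2π·f = 2π·484 = 3041 rad/s.
Step 2 — Component impedances:
  R: Z = R = 1200 Ω
  L: Z = jωL = j·3041·0.189 = 0 + j574.8 Ω
Step 3 — Series combination: Z_total = R + L = 1200 + j574.8 Ω = 1331∠25.6° Ω.
Step 4 — Source phasor: V = 43.9∠138.0° V = -32.62 + j29.37 V.
Step 5 — Ohm's law: I = V / Z_total = (-32.62 + j29.37) / (1200 + j574.8) = -0.01258 + j0.0305 A.
Step 6 — Convert to polar: |I| = 0.03299 A, ∠I = 112.4°.

I = 0.03299∠112.4° A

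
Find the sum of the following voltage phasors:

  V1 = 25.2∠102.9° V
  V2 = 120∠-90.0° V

Step 1 — Convert each phasor to rectangular form:
  V1 = 25.2·(cos(102.9°) + j·sin(102.9°)) = -5.626 + j24.56 V
  V2 = 120·(cos(-90.0°) + j·sin(-90.0°)) = 0 - j120 V
Step 2 — Sum components: V_total = -5.626 - j95.44 V.
Step 3 — Convert to polar: |V_total| = 95.6 V, ∠V_total = -93.4°.

V_total = 95.6∠-93.4° V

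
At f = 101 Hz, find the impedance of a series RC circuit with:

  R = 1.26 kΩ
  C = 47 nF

Step 1 — Angular frequency: ω = 2π·f = 2π·101 = 634.6 rad/s.
Step 2 — Component impedances:
  R: Z = R = 1260 Ω
  C: Z = 1/(jωC) = -j/(ω·C) = 0 - j3.353e+04 Ω
Step 3 — Series combination: Z_total = R + C = 1260 - j3.353e+04 Ω = 3.355e+04∠-87.8° Ω.

Z = 1260 - j3.353e+04 Ω = 3.355e+04∠-87.8° Ω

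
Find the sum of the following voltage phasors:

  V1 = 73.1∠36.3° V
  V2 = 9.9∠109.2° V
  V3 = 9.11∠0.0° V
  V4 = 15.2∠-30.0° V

Step 1 — Convert each phasor to rectangular form:
  V1 = 73.1·(cos(36.3°) + j·sin(36.3°)) = 58.91 + j43.28 V
  V2 = 9.9·(cos(109.2°) + j·sin(109.2°)) = -3.256 + j9.349 V
  V3 = 9.11·(cos(0.0°) + j·sin(0.0°)) = 9.11 V
  V4 = 15.2·(cos(-30.0°) + j·sin(-30.0°)) = 13.16 - j7.6 V
Step 2 — Sum components: V_total = 77.93 + j45.03 V.
Step 3 — Convert to polar: |V_total| = 90 V, ∠V_total = 30.0°.

V_total = 90∠30.0° V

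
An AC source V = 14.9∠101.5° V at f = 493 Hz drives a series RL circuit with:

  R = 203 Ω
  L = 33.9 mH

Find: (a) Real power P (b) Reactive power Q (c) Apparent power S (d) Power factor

Step 1 — Angular frequency: ω = 2π·f = 2π·493 = 3098 rad/s.
Step 2 — Component impedances:
  R: Z = R = 203 Ω
  L: Z = jωL = j·3098·0.0339 = 0 + j105 Ω
Step 3 — Series combination: Z_total = R + L = 203 + j105 Ω = 228.6∠27.4° Ω.
Step 4 — Source phasor: V = 14.9∠101.5° V = -2.971 + j14.6 V.
Step 5 — Current: I = V / Z = 0.01781 + j0.06271 A = 0.06519∠74.1° A.
Step 6 — Complex power: S = V·I* = 0.8628 + j0.4463 VA.
Step 7 — Real power: P = Re(S) = 0.8628 W.
Step 8 — Reactive power: Q = Im(S) = 0.4463 VAR.
Step 9 — Apparent power: |S| = 0.9714 VA.
Step 10 — Power factor: PF = P/|S| = 0.8882 (lagging).

(a) P = 0.8628 W  (b) Q = 0.4463 VAR  (c) S = 0.9714 VA  (d) PF = 0.8882 (lagging)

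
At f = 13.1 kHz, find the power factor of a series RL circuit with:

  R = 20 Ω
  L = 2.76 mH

Step 1 — Angular frequency: ω = 2π·f = 2π·1.31e+04 = 8.231e+04 rad/s.
Step 2 — Component impedances:
  R: Z = R = 20 Ω
  L: Z = jωL = j·8.231e+04·0.00276 = 0 + j227.2 Ω
Step 3 — Series combination: Z_total = R + L = 20 + j227.2 Ω = 228.1∠85.0° Ω.
Step 4 — Power factor: PF = cos(φ) = Re(Z)/|Z| = 20/228.05 = 0.0877.
Step 5 — Type: Im(Z) = 227.2 ⇒ lagging (phase φ = 85.0°).

PF = 0.0877 (lagging, φ = 85.0°)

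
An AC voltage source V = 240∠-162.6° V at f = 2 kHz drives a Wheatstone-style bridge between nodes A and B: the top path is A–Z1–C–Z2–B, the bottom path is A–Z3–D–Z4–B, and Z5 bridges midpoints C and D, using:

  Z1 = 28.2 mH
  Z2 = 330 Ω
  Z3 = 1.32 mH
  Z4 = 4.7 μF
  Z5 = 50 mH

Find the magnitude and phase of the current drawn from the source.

Step 1 — Angular frequency: ω = 2π·f = 2π·2000 = 1.257e+04 rad/s.
Step 2 — Component impedances:
  Z1: Z = jωL = j·1.257e+04·0.0282 = 0 + j354.4 Ω
  Z2: Z = R = 330 Ω
  Z3: Z = jωL = j·1.257e+04·0.00132 = 0 + j16.59 Ω
  Z4: Z = 1/(jωC) = -j/(ω·C) = 0 - j16.93 Ω
  Z5: Z = jωL = j·1.257e+04·0.05 = 0 + j628.3 Ω
Step 3 — Bridge requires nodal analysis (the Z5 bridge couples midpoints C and D, so the two paths cannot be reduced to a simple series/parallel combination). Setting node B to ground and injecting 1 A at node A, the 3-node admittance system at A, C, D solves to V_A = Z_AB = 0.08959 - j0.6778 Ω = 0.6837∠-82.5° Ω.
Step 4 — Source phasor: V = 240∠-162.6° V = -229 - j71.77 V.
Step 5 — Ohm's law: I = V / Z_total = (-229 - j71.77) / (0.08959 - j0.6778) = 60.17 - j345.8 A.
Step 6 — Convert to polar: |I| = 351 A, ∠I = -80.1°.

I = 351∠-80.1° A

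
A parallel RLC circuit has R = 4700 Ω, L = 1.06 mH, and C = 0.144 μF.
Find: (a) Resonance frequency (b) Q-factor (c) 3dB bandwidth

Step 1 — Resonance: ω₀ = 1/√(LC) = 1/√(0.00106·1.44e-07) = 8.094e+04 rad/s.
Step 2 — f₀ = ω₀/(2π) = 1.288e+04 Hz.
Step 3 — Parallel Q: Q = R/(ω₀L) = 4700/(8.094e+04·0.00106) = 54.78.
Step 4 — Bandwidth: Δω = ω₀/Q = 1478 rad/s; BW = Δω/(2π) = 235.2 Hz.

(a) f₀ = 1.288e+04 Hz  (b) Q = 54.78  (c) BW = 235.2 Hz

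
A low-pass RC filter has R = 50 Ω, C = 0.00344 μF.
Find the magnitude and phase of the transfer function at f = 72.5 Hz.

Step 1 — Angular frequency: ω = 2π·72.5 = 455.5 rad/s.
Step 2 — Transfer function: H(jω) = 1/(1 + jωRC).
Step 3 — Denominator: 1 + jωRC = 1 + j·455.5·50·3.44e-09 = 1 + j7.835e-05.
Step 4 — H = 1 - j7.835e-05.
Step 5 — Magnitude: |H| = 1 (-0.0 dB); phase: φ = -0.0°.

|H| = 1 (-0.0 dB), φ = -0.0°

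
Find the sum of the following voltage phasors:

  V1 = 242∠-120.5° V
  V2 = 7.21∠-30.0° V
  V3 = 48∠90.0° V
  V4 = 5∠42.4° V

Step 1 — Convert each phasor to rectangular form:
  V1 = 242·(cos(-120.5°) + j·sin(-120.5°)) = -122.8 - j208.5 V
  V2 = 7.21·(cos(-30.0°) + j·sin(-30.0°)) = 6.244 - j3.605 V
  V3 = 48·(cos(90.0°) + j·sin(90.0°)) = 0 + j48 V
  V4 = 5·(cos(42.4°) + j·sin(42.4°)) = 3.692 + j3.372 V
Step 2 — Sum components: V_total = -112.9 - j160.7 V.
Step 3 — Convert to polar: |V_total| = 196.4 V, ∠V_total = -125.1°.

V_total = 196.4∠-125.1° V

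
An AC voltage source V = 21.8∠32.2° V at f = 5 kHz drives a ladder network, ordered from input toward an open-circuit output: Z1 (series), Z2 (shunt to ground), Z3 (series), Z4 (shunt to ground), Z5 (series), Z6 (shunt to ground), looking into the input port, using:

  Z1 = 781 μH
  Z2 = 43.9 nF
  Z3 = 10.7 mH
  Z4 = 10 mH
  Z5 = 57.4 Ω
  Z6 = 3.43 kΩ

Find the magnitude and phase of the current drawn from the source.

Step 1 — Angular frequency: ω = 2π·f = 2π·5000 = 3.142e+04 rad/s.
Step 2 — Component impedances:
  Z1: Z = jωL = j·3.142e+04·0.000781 = 0 + j24.54 Ω
  Z2: Z = 1/(jωC) = -j/(ω·C) = 0 - j725.1 Ω
  Z3: Z = jωL = j·3.142e+04·0.0107 = 0 + j336.2 Ω
  Z4: Z = jωL = j·3.142e+04·0.01 = 0 + j314.2 Ω
  Z5: Z = R = 57.4 Ω
  Z6: Z = R = 3430 Ω
Step 3 — Ladder network (open output): work backward from the far end, alternating series and parallel combinations. Z_in = 2182 + j5308 Ω = 5739∠67.7° Ω.
Step 4 — Source phasor: V = 21.8∠32.2° V = 18.45 + j11.62 V.
Step 5 — Ohm's law: I = V / Z_total = (18.45 + j11.62) / (2182 + j5308) = 0.003094 - j0.002203 A.
Step 6 — Convert to polar: |I| = 0.003798 A, ∠I = -35.5°.

I = 0.003798∠-35.5° A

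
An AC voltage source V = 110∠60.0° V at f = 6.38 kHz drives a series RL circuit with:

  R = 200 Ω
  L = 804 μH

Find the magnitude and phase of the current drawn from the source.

Step 1 — Angular frequency: ω = 2π·f = 2π·6380 = 4.009e+04 rad/s.
Step 2 — Component impedances:
  R: Z = R = 200 Ω
  L: Z = jωL = j·4.009e+04·0.000804 = 0 + j32.23 Ω
Step 3 — Series combination: Z_total = R + L = 200 + j32.23 Ω = 202.6∠9.2° Ω.
Step 4 — Source phasor: V = 110∠60.0° V = 55 + j95.26 V.
Step 5 — Ohm's law: I = V / Z_total = (55 + j95.26) / (200 + j32.23) = 0.3429 + j0.4211 A.
Step 6 — Convert to polar: |I| = 0.543 A, ∠I = 50.8°.

I = 0.543∠50.8° A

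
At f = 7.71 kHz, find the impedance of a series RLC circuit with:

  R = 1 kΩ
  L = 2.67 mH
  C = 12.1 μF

Step 1 — Angular frequency: ω = 2π·f = 2π·7710 = 4.844e+04 rad/s.
Step 2 — Component impedances:
  R: Z = R = 1000 Ω
  L: Z = jωL = j·4.844e+04·0.00267 = 0 + j129.3 Ω
  C: Z = 1/(jωC) = -j/(ω·C) = 0 - j1.706 Ω
Step 3 — Series combination: Z_total = R + L + C = 1000 + j127.6 Ω = 1008∠7.3° Ω.

Z = 1000 + j127.6 Ω = 1008∠7.3° Ω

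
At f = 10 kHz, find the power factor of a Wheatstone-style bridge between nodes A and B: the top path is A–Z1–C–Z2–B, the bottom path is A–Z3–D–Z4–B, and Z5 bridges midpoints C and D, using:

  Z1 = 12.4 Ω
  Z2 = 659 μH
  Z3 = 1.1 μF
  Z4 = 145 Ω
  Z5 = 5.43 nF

Step 1 — Angular frequency: ω = 2π·f = 2π·1e+04 = 6.283e+04 rad/s.
Step 2 — Component impedances:
  Z1: Z = R = 12.4 Ω
  Z2: Z = jωL = j·6.283e+04·0.000659 = 0 + j41.41 Ω
  Z3: Z = 1/(jωC) = -j/(ω·C) = 0 - j14.47 Ω
  Z4: Z = R = 145 Ω
  Z5: Z = 1/(jωC) = -j/(ω·C) = 0 - j2931 Ω
Step 3 — Bridge requires nodal analysis (the Z5 bridge couples midpoints C and D, so the two paths cannot be reduced to a simple series/parallel combination). Setting node B to ground and injecting 1 A at node A, the 3-node admittance system at A, C, D solves to V_A = Z_AB = 20.94 + j33.4 Ω = 39.42∠57.9° Ω.
Step 4 — Power factor: PF = cos(φ) = Re(Z)/|Z| = 20.94/39.42 = 0.5312.
Step 5 — Type: Im(Z) = 33.4 ⇒ lagging (phase φ = 57.9°).

PF = 0.5312 (lagging, φ = 57.9°)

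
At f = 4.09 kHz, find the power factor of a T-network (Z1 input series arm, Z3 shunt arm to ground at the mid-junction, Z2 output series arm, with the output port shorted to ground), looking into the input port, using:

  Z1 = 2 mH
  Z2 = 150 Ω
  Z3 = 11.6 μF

Step 1 — Angular frequency: ω = 2π·f = 2π·4090 = 2.57e+04 rad/s.
Step 2 — Component impedances:
  Z1: Z = jωL = j·2.57e+04·0.002 = 0 + j51.4 Ω
  Z2: Z = R = 150 Ω
  Z3: Z = 1/(jωC) = -j/(ω·C) = 0 - j3.355 Ω
Step 3 — With the output port shorted to ground, the output series arm Z2 runs from the junction to ground; the shunt arm Z3 also runs from the junction to ground. They appear in parallel: Z3 || Z2 = 0.07498 - j3.353 Ω.
Step 4 — Series with input arm Z1: Z_in = Z1 + (Z3 || Z2) = 0.07498 + j48.04 Ω = 48.04∠89.9° Ω.
Step 5 — Power factor: PF = cos(φ) = Re(Z)/|Z| = 0.07498/48.04 = 0.001561.
Step 6 — Type: Im(Z) = 48.04 ⇒ lagging (phase φ = 89.9°).

PF = 0.001561 (lagging, φ = 89.9°)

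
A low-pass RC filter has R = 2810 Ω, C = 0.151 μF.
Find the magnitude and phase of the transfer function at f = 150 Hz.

Step 1 — Angular frequency: ω = 2π·150 = 942.5 rad/s.
Step 2 — Transfer function: H(jω) = 1/(1 + jωRC).
Step 3 — Denominator: 1 + jωRC = 1 + j·942.5·2810·1.51e-07 = 1 + j0.3999.
Step 4 — H = 0.8621 - j0.3448.
Step 5 — Magnitude: |H| = 0.9285 (-0.6 dB); phase: φ = -21.8°.

|H| = 0.9285 (-0.6 dB), φ = -21.8°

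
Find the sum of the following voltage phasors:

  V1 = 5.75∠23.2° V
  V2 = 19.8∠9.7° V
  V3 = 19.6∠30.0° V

Step 1 — Convert each phasor to rectangular form:
  V1 = 5.75·(cos(23.2°) + j·sin(23.2°)) = 5.285 + j2.265 V
  V2 = 19.8·(cos(9.7°) + j·sin(9.7°)) = 19.52 + j3.336 V
  V3 = 19.6·(cos(30.0°) + j·sin(30.0°)) = 16.97 + j9.8 V
Step 2 — Sum components: V_total = 41.78 + j15.4 V.
Step 3 — Convert to polar: |V_total| = 44.52 V, ∠V_total = 20.2°.

V_total = 44.52∠20.2° V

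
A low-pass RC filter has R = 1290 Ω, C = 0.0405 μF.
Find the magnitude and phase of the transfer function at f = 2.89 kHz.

Step 1 — Angular frequency: ω = 2π·2890 = 1.816e+04 rad/s.
Step 2 — Transfer function: H(jω) = 1/(1 + jωRC).
Step 3 — Denominator: 1 + jωRC = 1 + j·1.816e+04·1290·4.05e-08 = 1 + j0.9487.
Step 4 — H = 0.5263 - j0.4993.
Step 5 — Magnitude: |H| = 0.7255 (-2.8 dB); phase: φ = -43.5°.

|H| = 0.7255 (-2.8 dB), φ = -43.5°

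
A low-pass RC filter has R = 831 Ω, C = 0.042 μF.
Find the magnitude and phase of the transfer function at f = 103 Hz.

Step 1 — Angular frequency: ω = 2π·103 = 647.2 rad/s.
Step 2 — Transfer function: H(jω) = 1/(1 + jωRC).
Step 3 — Denominator: 1 + jωRC = 1 + j·647.2·831·4.2e-08 = 1 + j0.02259.
Step 4 — H = 0.9995 - j0.02258.
Step 5 — Magnitude: |H| = 0.9997 (-0.0 dB); phase: φ = -1.3°.

|H| = 0.9997 (-0.0 dB), φ = -1.3°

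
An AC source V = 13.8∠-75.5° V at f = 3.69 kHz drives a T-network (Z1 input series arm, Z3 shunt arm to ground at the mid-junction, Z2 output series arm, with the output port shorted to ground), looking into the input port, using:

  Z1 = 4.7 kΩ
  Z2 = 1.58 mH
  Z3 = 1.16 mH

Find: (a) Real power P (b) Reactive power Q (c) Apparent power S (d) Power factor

Step 1 — Angular frequency: ω = 2π·f = 2π·3690 = 2.318e+04 rad/s.
Step 2 — Component impedances:
  Z1: Z = R = 4700 Ω
  Z2: Z = jωL = j·2.318e+04·0.00158 = 0 + j36.63 Ω
  Z3: Z = jωL = j·2.318e+04·0.00116 = 0 + j26.89 Ω
Step 3 — With the output port shorted to ground, the output series arm Z2 runs from the junction to ground; the shunt arm Z3 also runs from the junction to ground. They appear in parallel: Z3 || Z2 = 0 + j15.51 Ω.
Step 4 — Series with input arm Z1: Z_in = Z1 + (Z3 || Z2) = 4700 + j15.51 Ω = 4700∠0.2° Ω.
Step 5 — Source phasor: V = 13.8∠-75.5° V = 3.455 - j13.36 V.
Step 6 — Current: I = V / Z = 0.0007258 - j0.002845 A = 0.002936∠-75.7° A.
Step 7 — Complex power: S = V·I* = 0.04052 + j0.0001337 VA.
Step 8 — Real power: P = Re(S) = 0.04052 W.
Step 9 — Reactive power: Q = Im(S) = 0.0001337 VAR.
Step 10 — Apparent power: |S| = 0.04052 VA.
Step 11 — Power factor: PF = P/|S| = 1 (lagging).

(a) P = 0.04052 W  (b) Q = 0.0001337 VAR  (c) S = 0.04052 VA  (d) PF = 1 (lagging)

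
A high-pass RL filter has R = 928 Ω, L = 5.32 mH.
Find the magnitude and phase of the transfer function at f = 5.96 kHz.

Step 1 — Angular frequency: ω = 2π·5960 = 3.745e+04 rad/s.
Step 2 — Transfer function: H(jω) = jωL/(R + jωL).
Step 3 — Numerator jωL = j·199.2; denominator R + jωL = 928 + j199.2.
Step 4 — H = 0.04406 + j0.2052.
Step 5 — Magnitude: |H| = 0.2099 (-13.6 dB); phase: φ = 77.9°.

|H| = 0.2099 (-13.6 dB), φ = 77.9°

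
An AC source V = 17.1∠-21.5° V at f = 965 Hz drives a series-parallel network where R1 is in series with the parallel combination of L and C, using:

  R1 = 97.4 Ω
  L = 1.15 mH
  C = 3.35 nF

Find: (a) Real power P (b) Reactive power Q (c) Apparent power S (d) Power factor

Step 1 — Angular frequency: ω = 2π·f = 2π·965 = 6063 rad/s.
Step 2 — Component impedances:
  R1: Z = R = 97.4 Ω
  L: Z = jωL = j·6063·0.00115 = 0 + j6.973 Ω
  C: Z = 1/(jωC) = -j/(ω·C) = 0 - j4.923e+04 Ω
Step 3 — Parallel branch: L || C = 1/(1/L + 1/C) = 0 + j6.974 Ω.
Step 4 — Series with R1: Z_total = R1 + (L || C) = 97.4 + j6.974 Ω = 97.65∠4.1° Ω.
Step 5 — Source phasor: V = 17.1∠-21.5° V = 15.91 - j6.267 V.
Step 6 — Current: I = V / Z = 0.1579 - j0.07565 A = 0.1751∠-25.6° A.
Step 7 — Complex power: S = V·I* = 2.987 + j0.2139 VA.
Step 8 — Real power: P = Re(S) = 2.987 W.
Step 9 — Reactive power: Q = Im(S) = 0.2139 VAR.
Step 10 — Apparent power: |S| = 2.994 VA.
Step 11 — Power factor: PF = P/|S| = 0.9974 (lagging).

(a) P = 2.987 W  (b) Q = 0.2139 VAR  (c) S = 2.994 VA  (d) PF = 0.9974 (lagging)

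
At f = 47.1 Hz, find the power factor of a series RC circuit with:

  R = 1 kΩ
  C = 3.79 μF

Step 1 — Angular frequency: ω = 2π·f = 2π·47.1 = 295.9 rad/s.
Step 2 — Component impedances:
  R: Z = R = 1000 Ω
  C: Z = 1/(jωC) = -j/(ω·C) = 0 - j891.6 Ω
Step 3 — Series combination: Z_total = R + C = 1000 - j891.6 Ω = 1340∠-41.7° Ω.
Step 4 — Power factor: PF = cos(φ) = Re(Z)/|Z| = 1000/1339.7 = 0.7464.
Step 5 — Type: Im(Z) = -891.6 ⇒ leading (phase φ = -41.7°).

PF = 0.7464 (leading, φ = -41.7°)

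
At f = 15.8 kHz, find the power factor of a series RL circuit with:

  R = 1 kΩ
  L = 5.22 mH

Step 1 — Angular frequency: ω = 2π·f = 2π·1.58e+04 = 9.927e+04 rad/s.
Step 2 — Component impedances:
  R: Z = R = 1000 Ω
  L: Z = jωL = j·9.927e+04·0.00522 = 0 + j518.2 Ω
Step 3 — Series combination: Z_total = R + L = 1000 + j518.2 Ω = 1126∠27.4° Ω.
Step 4 — Power factor: PF = cos(φ) = Re(Z)/|Z| = 1000/1126.3 = 0.8879.
Step 5 — Type: Im(Z) = 518.2 ⇒ lagging (phase φ = 27.4°).

PF = 0.8879 (lagging, φ = 27.4°)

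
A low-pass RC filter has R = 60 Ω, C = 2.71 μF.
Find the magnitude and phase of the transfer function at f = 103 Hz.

Step 1 — Angular frequency: ω = 2π·103 = 647.2 rad/s.
Step 2 — Transfer function: H(jω) = 1/(1 + jωRC).
Step 3 — Denominator: 1 + jωRC = 1 + j·647.2·60·2.71e-06 = 1 + j0.1052.
Step 4 — H = 0.989 - j0.1041.
Step 5 — Magnitude: |H| = 0.9945 (-0.0 dB); phase: φ = -6.0°.

|H| = 0.9945 (-0.0 dB), φ = -6.0°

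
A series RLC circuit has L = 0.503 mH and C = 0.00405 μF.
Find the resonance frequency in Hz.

Step 1 — Resonance condition Im(Z)=0 gives ω₀ = 1/√(LC).
Step 2 — ω₀ = 1/√(0.000503·4.05e-09) = 7.006e+05 rad/s.
Step 3 — f₀ = ω₀/(2π) = 1.115e+05 Hz.

f₀ = 1.115e+05 Hz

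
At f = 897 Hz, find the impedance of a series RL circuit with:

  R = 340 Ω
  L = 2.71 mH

Step 1 — Angular frequency: ω = 2π·f = 2π·897 = 5636 rad/s.
Step 2 — Component impedances:
  R: Z = R = 340 Ω
  L: Z = jωL = j·5636·0.00271 = 0 + j15.27 Ω
Step 3 — Series combination: Z_total = R + L = 340 + j15.27 Ω = 340.3∠2.6° Ω.

Z = 340 + j15.27 Ω = 340.3∠2.6° Ω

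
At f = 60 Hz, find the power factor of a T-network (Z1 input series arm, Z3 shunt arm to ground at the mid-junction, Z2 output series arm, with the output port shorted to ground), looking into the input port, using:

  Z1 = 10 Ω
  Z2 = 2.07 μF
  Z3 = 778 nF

Step 1 — Angular frequency: ω = 2π·f = 2π·60 = 377 rad/s.
Step 2 — Component impedances:
  Z1: Z = R = 10 Ω
  Z2: Z = 1/(jωC) = -j/(ω·C) = 0 - j1281 Ω
  Z3: Z = 1/(jωC) = -j/(ω·C) = 0 - j3409 Ω
Step 3 — With the output port shorted to ground, the output series arm Z2 runs from the junction to ground; the shunt arm Z3 also runs from the junction to ground. They appear in parallel: Z3 || Z2 = 0 - j931.4 Ω.
Step 4 — Series with input arm Z1: Z_in = Z1 + (Z3 || Z2) = 10 - j931.4 Ω = 931.4∠-89.4° Ω.
Step 5 — Power factor: PF = cos(φ) = Re(Z)/|Z| = 10/931.4 = 0.01074.
Step 6 — Type: Im(Z) = -931.4 ⇒ leading (phase φ = -89.4°).

PF = 0.01074 (leading, φ = -89.4°)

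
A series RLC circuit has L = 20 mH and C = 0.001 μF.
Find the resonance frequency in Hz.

Step 1 — Resonance condition Im(Z)=0 gives ω₀ = 1/√(LC).
Step 2 — ω₀ = 1/√(0.02·1e-09) = 2.236e+05 rad/s.
Step 3 — f₀ = ω₀/(2π) = 3.559e+04 Hz.

f₀ = 3.559e+04 Hz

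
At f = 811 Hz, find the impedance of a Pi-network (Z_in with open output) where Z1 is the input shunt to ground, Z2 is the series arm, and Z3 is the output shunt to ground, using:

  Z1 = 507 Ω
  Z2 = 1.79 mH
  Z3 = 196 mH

Step 1 — Angular frequency: ω = 2π·f = 2π·811 = 5096 rad/s.
Step 2 — Component impedances:
  Z1: Z = R = 507 Ω
  Z2: Z = jωL = j·5096·0.00179 = 0 + j9.121 Ω
  Z3: Z = jωL = j·5096·0.196 = 0 + j998.8 Ω
Step 3 — With open output, the series arm Z2 and the output shunt Z3 appear in series to ground: Z2 + Z3 = 0 + j1008 Ω.
Step 4 — Parallel with input shunt Z1: Z_in = Z1 || (Z2 + Z3) = 404.6 + j203.5 Ω = 452.9∠26.7° Ω.

Z = 404.6 + j203.5 Ω = 452.9∠26.7° Ω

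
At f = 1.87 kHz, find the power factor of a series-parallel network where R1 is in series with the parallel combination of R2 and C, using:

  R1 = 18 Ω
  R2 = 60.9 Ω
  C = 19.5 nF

Step 1 — Angular frequency: ω = 2π·f = 2π·1870 = 1.175e+04 rad/s.
Step 2 — Component impedances:
  R1: Z = R = 18 Ω
  R2: Z = R = 60.9 Ω
  C: Z = 1/(jωC) = -j/(ω·C) = 0 - j4365 Ω
Step 3 — Parallel branch: R2 || C = 1/(1/R2 + 1/C) = 60.89 - j0.8496 Ω.
Step 4 — Series with R1: Z_total = R1 + (R2 || C) = 78.89 - j0.8496 Ω = 78.89∠-0.6° Ω.
Step 5 — Power factor: PF = cos(φ) = Re(Z)/|Z| = 78.888/78.893 = 0.9999.
Step 6 — Type: Im(Z) = -0.8496 ⇒ leading (phase φ = -0.6°).

PF = 0.9999 (leading, φ = -0.6°)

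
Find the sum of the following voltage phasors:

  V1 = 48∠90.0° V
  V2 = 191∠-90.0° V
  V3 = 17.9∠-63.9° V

Step 1 — Convert each phasor to rectangular form:
  V1 = 48·(cos(90.0°) + j·sin(90.0°)) = 0 + j48 V
  V2 = 191·(cos(-90.0°) + j·sin(-90.0°)) = 0 - j191 V
  V3 = 17.9·(cos(-63.9°) + j·sin(-63.9°)) = 7.875 - j16.07 V
Step 2 — Sum components: V_total = 7.875 - j159.1 V.
Step 3 — Convert to polar: |V_total| = 159.3 V, ∠V_total = -87.2°.

V_total = 159.3∠-87.2° V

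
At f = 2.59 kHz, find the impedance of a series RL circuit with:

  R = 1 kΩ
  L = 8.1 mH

Step 1 — Angular frequency: ω = 2π·f = 2π·2590 = 1.627e+04 rad/s.
Step 2 — Component impedances:
  R: Z = R = 1000 Ω
  L: Z = jωL = j·1.627e+04·0.0081 = 0 + j131.8 Ω
Step 3 — Series combination: Z_total = R + L = 1000 + j131.8 Ω = 1009∠7.5° Ω.

Z = 1000 + j131.8 Ω = 1009∠7.5° Ω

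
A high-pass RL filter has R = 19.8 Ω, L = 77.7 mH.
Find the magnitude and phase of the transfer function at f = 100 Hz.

Step 1 — Angular frequency: ω = 2π·100 = 628.3 rad/s.
Step 2 — Transfer function: H(jω) = jωL/(R + jωL).
Step 3 — Numerator jωL = j·48.82; denominator R + jωL = 19.8 + j48.82.
Step 4 — H = 0.8587 + j0.3483.
Step 5 — Magnitude: |H| = 0.9267 (-0.7 dB); phase: φ = 22.1°.

|H| = 0.9267 (-0.7 dB), φ = 22.1°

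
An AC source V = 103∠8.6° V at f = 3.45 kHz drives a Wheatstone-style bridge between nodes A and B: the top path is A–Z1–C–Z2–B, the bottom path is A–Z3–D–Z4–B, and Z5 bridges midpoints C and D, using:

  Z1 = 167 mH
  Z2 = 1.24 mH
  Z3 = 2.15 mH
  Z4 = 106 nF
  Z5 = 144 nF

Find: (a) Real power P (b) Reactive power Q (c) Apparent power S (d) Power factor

Step 1 — Angular frequency: ω = 2π·f = 2π·3450 = 2.168e+04 rad/s.
Step 2 — Component impedances:
  Z1: Z = jωL = j·2.168e+04·0.167 = 0 + j3620 Ω
  Z2: Z = jωL = j·2.168e+04·0.00124 = 0 + j26.88 Ω
  Z3: Z = jωL = j·2.168e+04·0.00215 = 0 + j46.61 Ω
  Z4: Z = 1/(jωC) = -j/(ω·C) = 0 - j435.2 Ω
  Z5: Z = 1/(jωC) = -j/(ω·C) = 0 - j320.4 Ω
Step 3 — Bridge requires nodal analysis (the Z5 bridge couples midpoints C and D, so the two paths cannot be reduced to a simple series/parallel combination). Setting node B to ground and injecting 1 A at node A, the 3-node admittance system at A, C, D solves to V_A = Z_AB = 0 - j134.7 Ω = 134.7∠-90.0° Ω.
Step 4 — Source phasor: V = 103∠8.6° V = 101.8 + j15.4 V.
Step 5 — Current: I = V / Z = -0.1144 + j0.7562 A = 0.7648∠98.6° A.
Step 6 — Complex power: S = V·I* = 0 - j78.77 VA.
Step 7 — Real power: P = Re(S) = 0 W.
Step 8 — Reactive power: Q = Im(S) = -78.77 VAR.
Step 9 — Apparent power: |S| = 78.77 VA.
Step 10 — Power factor: PF = P/|S| = 0 (leading).

(a) P = 0 W  (b) Q = -78.77 VAR  (c) S = 78.77 VA  (d) PF = 0 (leading)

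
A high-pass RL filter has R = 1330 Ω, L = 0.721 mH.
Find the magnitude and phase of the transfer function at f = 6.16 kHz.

Step 1 — Angular frequency: ω = 2π·6160 = 3.87e+04 rad/s.
Step 2 — Transfer function: H(jω) = jωL/(R + jωL).
Step 3 — Numerator jωL = j·27.91; denominator R + jωL = 1330 + j27.91.
Step 4 — H = 0.00044 + j0.02097.
Step 5 — Magnitude: |H| = 0.02098 (-33.6 dB); phase: φ = 88.8°.

|H| = 0.02098 (-33.6 dB), φ = 88.8°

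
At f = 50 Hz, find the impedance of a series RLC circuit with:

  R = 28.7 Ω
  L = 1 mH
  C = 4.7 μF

Step 1 — Angular frequency: ω = 2π·f = 2π·50 = 314.2 rad/s.
Step 2 — Component impedances:
  R: Z = R = 28.7 Ω
  L: Z = jωL = j·314.2·0.001 = 0 + j0.3142 Ω
  C: Z = 1/(jωC) = -j/(ω·C) = 0 - j677.3 Ω
Step 3 — Series combination: Z_total = R + L + C = 28.7 - j676.9 Ω = 677.5∠-87.6° Ω.

Z = 28.7 - j676.9 Ω = 677.5∠-87.6° Ω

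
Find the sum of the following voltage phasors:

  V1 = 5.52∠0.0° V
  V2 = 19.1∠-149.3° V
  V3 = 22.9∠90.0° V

Step 1 — Convert each phasor to rectangular form:
  V1 = 5.52·(cos(0.0°) + j·sin(0.0°)) = 5.52 V
  V2 = 19.1·(cos(-149.3°) + j·sin(-149.3°)) = -16.42 - j9.751 V
  V3 = 22.9·(cos(90.0°) + j·sin(90.0°)) = 0 + j22.9 V
Step 2 — Sum components: V_total = -10.9 + j13.15 V.
Step 3 — Convert to polar: |V_total| = 17.08 V, ∠V_total = 129.7°.

V_total = 17.08∠129.7° V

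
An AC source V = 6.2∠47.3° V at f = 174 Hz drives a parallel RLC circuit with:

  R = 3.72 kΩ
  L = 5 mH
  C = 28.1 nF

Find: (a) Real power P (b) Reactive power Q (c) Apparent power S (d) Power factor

Step 1 — Angular frequency: ω = 2π·f = 2π·174 = 1093 rad/s.
Step 2 — Component impedances:
  R: Z = R = 3720 Ω
  L: Z = jωL = j·1093·0.005 = 0 + j5.466 Ω
  C: Z = 1/(jωC) = -j/(ω·C) = 0 - j3.255e+04 Ω
Step 3 — Parallel combination: 1/Z_total = 1/R + 1/L + 1/C; Z_total = 0.008035 + j5.467 Ω = 5.467∠89.9° Ω.
Step 4 — Source phasor: V = 6.2∠47.3° V = 4.205 + j4.556 V.
Step 5 — Current: I = V / Z = 0.8345 - j0.7678 A = 1.134∠-42.6° A.
Step 6 — Complex power: S = V·I* = 0.01033 + j7.031 VA.
Step 7 — Real power: P = Re(S) = 0.01033 W.
Step 8 — Reactive power: Q = Im(S) = 7.031 VAR.
Step 9 — Apparent power: |S| = 7.031 VA.
Step 10 — Power factor: PF = P/|S| = 0.00147 (lagging).

(a) P = 0.01033 W  (b) Q = 7.031 VAR  (c) S = 7.031 VA  (d) PF = 0.00147 (lagging)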